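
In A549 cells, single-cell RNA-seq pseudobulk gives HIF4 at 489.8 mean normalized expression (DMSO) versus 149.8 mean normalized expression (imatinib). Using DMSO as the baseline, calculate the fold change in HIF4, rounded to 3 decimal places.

0.306

Fold change = 149.8 / 489.8 = 0.3058
HIF4 is downregulated.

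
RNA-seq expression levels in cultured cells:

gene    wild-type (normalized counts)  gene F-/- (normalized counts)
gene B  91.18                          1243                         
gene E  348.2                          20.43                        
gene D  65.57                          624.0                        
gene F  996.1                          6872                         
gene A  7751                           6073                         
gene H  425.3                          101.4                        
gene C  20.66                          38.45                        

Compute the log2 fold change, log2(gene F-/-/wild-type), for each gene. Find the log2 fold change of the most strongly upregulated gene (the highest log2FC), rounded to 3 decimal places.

log2(1243/91.18) = 3.769  (gene B)
log2(20.43/348.2) = -4.091  (gene E)
log2(624.0/65.57) = 3.250  (gene D)
log2(6872/996.1) = 2.786  (gene F)
log2(6073/7751) = -0.352  (gene A)
log2(101.4/425.3) = -2.068  (gene H)
log2(38.45/20.66) = 0.896  (gene C)
gene B is most strongly upregulated.

3.769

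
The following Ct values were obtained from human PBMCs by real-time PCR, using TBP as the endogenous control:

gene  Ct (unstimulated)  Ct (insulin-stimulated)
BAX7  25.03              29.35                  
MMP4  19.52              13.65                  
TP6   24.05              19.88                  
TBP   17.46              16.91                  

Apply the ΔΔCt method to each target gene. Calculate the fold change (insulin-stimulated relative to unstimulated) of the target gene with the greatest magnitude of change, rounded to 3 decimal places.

39.947

BAX7: ΔΔCt = (29.35−16.91) − (25.03−17.46) = 12.44 − 7.57 = 4.87; fold change = 2^-4.87 = 0.034
MMP4: ΔΔCt = (13.65−16.91) − (19.52−17.46) = -3.26 − 2.06 = -5.32; fold change = 2^5.32 = 39.947
TP6: ΔΔCt = (19.88−16.91) − (24.05−17.46) = 2.97 − 6.59 = -3.62; fold change = 2^3.62 = 12.295
MMP4 has the largest |ΔΔCt| = 5.32.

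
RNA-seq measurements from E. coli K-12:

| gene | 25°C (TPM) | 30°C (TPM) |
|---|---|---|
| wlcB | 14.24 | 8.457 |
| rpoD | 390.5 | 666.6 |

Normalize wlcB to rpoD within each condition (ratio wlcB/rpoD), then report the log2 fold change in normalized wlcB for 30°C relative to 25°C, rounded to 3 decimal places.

-1.523

wlcB/rpoD (25°C) = 14.24 / 390.5 = 0.036466
wlcB/rpoD (30°C) = 8.457 / 666.6 = 0.012687
Fold change = 0.012687 / 0.036466 = 0.3479
log2(0.3479) = -1.5232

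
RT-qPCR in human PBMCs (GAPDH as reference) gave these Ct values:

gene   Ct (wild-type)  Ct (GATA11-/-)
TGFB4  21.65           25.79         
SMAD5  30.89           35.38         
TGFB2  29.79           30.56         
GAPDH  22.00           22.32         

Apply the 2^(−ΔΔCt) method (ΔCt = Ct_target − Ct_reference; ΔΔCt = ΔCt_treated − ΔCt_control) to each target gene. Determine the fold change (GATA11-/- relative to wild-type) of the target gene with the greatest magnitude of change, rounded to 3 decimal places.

0.056

TGFB4: ΔΔCt = (25.79−22.32) − (21.65−22.00) = 3.47 − (-0.35) = 3.82; fold change = 2^-3.82 = 0.071
SMAD5: ΔΔCt = (35.38−22.32) − (30.89−22.00) = 13.06 − 8.89 = 4.17; fold change = 2^-4.17 = 0.056
TGFB2: ΔΔCt = (30.56−22.32) − (29.79−22.00) = 8.24 − 7.79 = 0.45; fold change = 2^-0.45 = 0.732
SMAD5 has the largest |ΔΔCt| = 4.17.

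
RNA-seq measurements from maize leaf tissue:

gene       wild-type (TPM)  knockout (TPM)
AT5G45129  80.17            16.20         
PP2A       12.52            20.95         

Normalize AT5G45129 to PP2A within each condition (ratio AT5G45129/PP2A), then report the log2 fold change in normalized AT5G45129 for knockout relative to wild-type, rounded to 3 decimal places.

-3.050

AT5G45129/PP2A (wild-type) = 80.17 / 12.52 = 6.4034
AT5G45129/PP2A (knockout) = 16.20 / 20.95 = 0.77327
Fold change = 0.77327 / 6.4034 = 0.1208
log2(0.1208) = -3.0498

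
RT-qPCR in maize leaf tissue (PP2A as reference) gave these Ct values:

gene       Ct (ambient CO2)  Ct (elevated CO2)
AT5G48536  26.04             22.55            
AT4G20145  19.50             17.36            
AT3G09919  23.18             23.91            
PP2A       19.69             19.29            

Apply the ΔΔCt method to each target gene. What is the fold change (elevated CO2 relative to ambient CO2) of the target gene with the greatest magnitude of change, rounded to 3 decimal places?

AT5G48536: ΔΔCt = (22.55−19.29) − (26.04−19.69) = 3.26 − 6.35 = -3.09; fold change = 2^3.09 = 8.515
AT4G20145: ΔΔCt = (17.36−19.29) − (19.50−19.69) = -1.93 − (-0.19) = -1.74; fold change = 2^1.74 = 3.340
AT3G09919: ΔΔCt = (23.91−19.29) − (23.18−19.69) = 4.62 − 3.49 = 1.13; fold change = 2^-1.13 = 0.457
AT5G48536 has the largest |ΔΔCt| = 3.09.

8.515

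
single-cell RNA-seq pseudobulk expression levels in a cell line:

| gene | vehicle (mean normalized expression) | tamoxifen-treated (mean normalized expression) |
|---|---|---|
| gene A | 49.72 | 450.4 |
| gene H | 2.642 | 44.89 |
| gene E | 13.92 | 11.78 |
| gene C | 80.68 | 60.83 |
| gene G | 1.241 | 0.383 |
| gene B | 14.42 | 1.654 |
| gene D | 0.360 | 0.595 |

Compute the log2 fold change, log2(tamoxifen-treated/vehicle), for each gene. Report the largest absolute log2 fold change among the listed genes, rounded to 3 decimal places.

4.087

log2(450.4/49.72) = 3.179  (gene A)
log2(44.89/2.642) = 4.087  (gene H)
log2(11.78/13.92) = -0.241  (gene E)
log2(60.83/80.68) = -0.407  (gene C)
log2(0.383/1.241) = -1.696  (gene G)
log2(1.654/14.42) = -3.124  (gene B)
log2(0.595/0.360) = 0.725  (gene D)
The largest magnitude belongs to gene H.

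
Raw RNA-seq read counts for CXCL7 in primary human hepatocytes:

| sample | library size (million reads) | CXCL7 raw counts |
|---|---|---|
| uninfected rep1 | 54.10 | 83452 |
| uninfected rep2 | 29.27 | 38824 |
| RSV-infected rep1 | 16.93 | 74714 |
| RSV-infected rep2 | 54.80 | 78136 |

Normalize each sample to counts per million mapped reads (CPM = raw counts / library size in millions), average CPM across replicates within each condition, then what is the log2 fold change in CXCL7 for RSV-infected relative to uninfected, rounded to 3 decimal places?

CPM(uninfected rep1) = 83452 / 54.10 = 1542.5508
CPM(uninfected rep2) = 38824 / 29.27 = 1326.4093
CPM(RSV-infected rep1) = 74714 / 16.93 = 4413.1128
CPM(RSV-infected rep2) = 78136 / 54.80 = 1425.8394
mean CPM(uninfected) = 1434.4801; mean CPM(RSV-infected) = 2919.4761
Fold change = 2919.4761 / 1434.4801 = 2.03522
log2(2.03522) = 1.0252

1.025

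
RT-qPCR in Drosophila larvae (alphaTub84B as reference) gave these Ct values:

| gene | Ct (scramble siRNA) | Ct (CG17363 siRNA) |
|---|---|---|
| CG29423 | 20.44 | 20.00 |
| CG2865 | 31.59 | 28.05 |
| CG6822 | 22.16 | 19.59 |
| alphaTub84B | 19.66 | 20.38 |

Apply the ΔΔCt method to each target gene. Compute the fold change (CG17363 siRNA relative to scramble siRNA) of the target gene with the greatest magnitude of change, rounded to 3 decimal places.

19.160

CG29423: ΔΔCt = (20.00−20.38) − (20.44−19.66) = -0.38 − 0.78 = -1.16; fold change = 2^1.16 = 2.235
CG2865: ΔΔCt = (28.05−20.38) − (31.59−19.66) = 7.67 − 11.93 = -4.26; fold change = 2^4.26 = 19.160
CG6822: ΔΔCt = (19.59−20.38) − (22.16−19.66) = -0.79 − 2.50 = -3.29; fold change = 2^3.29 = 9.781
CG2865 has the largest |ΔΔCt| = 4.26.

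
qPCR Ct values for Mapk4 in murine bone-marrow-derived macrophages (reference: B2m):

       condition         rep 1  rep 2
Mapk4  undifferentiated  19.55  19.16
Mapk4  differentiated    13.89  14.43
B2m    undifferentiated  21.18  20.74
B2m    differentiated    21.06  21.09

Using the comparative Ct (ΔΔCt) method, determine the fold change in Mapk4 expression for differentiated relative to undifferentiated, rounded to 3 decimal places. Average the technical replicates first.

Mean Ct: Mapk4 undifferentiated 19.355; Mapk4 differentiated 14.160; B2m undifferentiated 20.960; B2m differentiated 21.075
ΔCt(undifferentiated) = 19.355 − 20.960 = -1.605
ΔCt(differentiated) = 14.160 − 21.075 = -6.915
ΔΔCt = -6.915 − (-1.605) = -5.310
Fold change = 2^(−(-5.310)) = 2^5.310 = 39.6706

39.671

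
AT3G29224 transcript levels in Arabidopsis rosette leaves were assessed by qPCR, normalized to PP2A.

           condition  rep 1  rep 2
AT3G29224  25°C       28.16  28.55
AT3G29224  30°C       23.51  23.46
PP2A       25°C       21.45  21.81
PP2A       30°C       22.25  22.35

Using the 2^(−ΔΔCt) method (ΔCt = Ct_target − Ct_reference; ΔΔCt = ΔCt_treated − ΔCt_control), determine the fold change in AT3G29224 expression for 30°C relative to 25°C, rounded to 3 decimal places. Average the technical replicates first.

Mean Ct: AT3G29224 25°C 28.355; AT3G29224 30°C 23.485; PP2A 25°C 21.630; PP2A 30°C 22.300
ΔCt(25°C) = 28.355 − 21.630 = 6.725
ΔCt(30°C) = 23.485 − 22.300 = 1.185
ΔΔCt = 1.185 − 6.725 = -5.540
Fold change = 2^(−(-5.540)) = 2^5.540 = 46.5271

46.527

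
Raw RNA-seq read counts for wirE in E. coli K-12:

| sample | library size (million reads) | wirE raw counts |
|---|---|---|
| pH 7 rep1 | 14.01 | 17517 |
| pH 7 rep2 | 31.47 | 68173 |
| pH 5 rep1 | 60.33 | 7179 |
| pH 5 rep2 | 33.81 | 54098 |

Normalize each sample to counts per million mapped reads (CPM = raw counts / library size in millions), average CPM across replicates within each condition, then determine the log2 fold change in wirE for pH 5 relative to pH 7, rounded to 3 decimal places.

-0.991

CPM(pH 7 rep1) = 17517 / 14.01 = 1250.3212
CPM(pH 7 rep2) = 68173 / 31.47 = 2166.2854
CPM(pH 5 rep1) = 7179 / 60.33 = 118.9955
CPM(pH 5 rep2) = 54098 / 33.81 = 1600.0592
mean CPM(pH 7) = 1708.3033; mean CPM(pH 5) = 859.5273
Fold change = 859.5273 / 1708.3033 = 0.50315
log2(0.50315) = -0.9909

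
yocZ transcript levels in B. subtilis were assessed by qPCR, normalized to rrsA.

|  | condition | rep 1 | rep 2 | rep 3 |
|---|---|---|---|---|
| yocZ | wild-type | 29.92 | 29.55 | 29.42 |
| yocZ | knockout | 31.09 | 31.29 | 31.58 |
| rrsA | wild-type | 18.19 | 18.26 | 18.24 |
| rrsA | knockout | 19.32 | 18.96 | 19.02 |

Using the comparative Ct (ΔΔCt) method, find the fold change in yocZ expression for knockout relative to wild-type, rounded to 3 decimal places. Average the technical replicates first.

Mean Ct: yocZ wild-type 29.630; yocZ knockout 31.320; rrsA wild-type 18.230; rrsA knockout 19.100
ΔCt(wild-type) = 29.630 − 18.230 = 11.400
ΔCt(knockout) = 31.320 − 19.100 = 12.220
ΔΔCt = 12.220 − 11.400 = 0.820
Fold change = 2^(−0.820) = 0.5664

0.566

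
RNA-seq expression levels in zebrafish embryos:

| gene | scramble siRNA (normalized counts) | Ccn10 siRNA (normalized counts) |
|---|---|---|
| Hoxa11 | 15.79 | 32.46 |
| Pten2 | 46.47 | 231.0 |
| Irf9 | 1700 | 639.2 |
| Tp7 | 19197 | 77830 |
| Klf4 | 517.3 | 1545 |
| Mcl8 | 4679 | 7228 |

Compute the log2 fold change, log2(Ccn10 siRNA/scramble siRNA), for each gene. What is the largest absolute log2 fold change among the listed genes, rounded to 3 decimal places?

2.314

log2(32.46/15.79) = 1.040  (Hoxa11)
log2(231.0/46.47) = 2.314  (Pten2)
log2(639.2/1700) = -1.411  (Irf9)
log2(77830/19197) = 2.019  (Tp7)
log2(1545/517.3) = 1.579  (Klf4)
log2(7228/4679) = 0.627  (Mcl8)
The largest magnitude belongs to Pten2.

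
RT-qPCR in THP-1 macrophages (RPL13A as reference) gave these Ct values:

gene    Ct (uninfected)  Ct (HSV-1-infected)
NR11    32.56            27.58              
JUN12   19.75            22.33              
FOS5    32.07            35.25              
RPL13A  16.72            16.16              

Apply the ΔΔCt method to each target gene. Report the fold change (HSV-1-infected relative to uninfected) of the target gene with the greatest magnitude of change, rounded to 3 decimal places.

21.407

NR11: ΔΔCt = (27.58−16.16) − (32.56−16.72) = 11.42 − 15.84 = -4.42; fold change = 2^4.42 = 21.407
JUN12: ΔΔCt = (22.33−16.16) − (19.75−16.72) = 6.17 − 3.03 = 3.14; fold change = 2^-3.14 = 0.113
FOS5: ΔΔCt = (35.25−16.16) − (32.07−16.72) = 19.09 − 15.35 = 3.74; fold change = 2^-3.74 = 0.075
NR11 has the largest |ΔΔCt| = 4.42.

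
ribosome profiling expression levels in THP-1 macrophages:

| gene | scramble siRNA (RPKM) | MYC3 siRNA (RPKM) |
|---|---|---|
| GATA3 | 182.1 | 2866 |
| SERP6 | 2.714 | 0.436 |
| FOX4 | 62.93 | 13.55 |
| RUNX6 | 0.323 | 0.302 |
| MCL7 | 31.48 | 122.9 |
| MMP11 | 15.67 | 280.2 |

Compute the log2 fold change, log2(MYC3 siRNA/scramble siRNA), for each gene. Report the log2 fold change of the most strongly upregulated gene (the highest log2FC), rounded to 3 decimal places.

4.160

log2(2866/182.1) = 3.976  (GATA3)
log2(0.436/2.714) = -2.638  (SERP6)
log2(13.55/62.93) = -2.215  (FOX4)
log2(0.302/0.323) = -0.097  (RUNX6)
log2(122.9/31.48) = 1.965  (MCL7)
log2(280.2/15.67) = 4.160  (MMP11)
MMP11 is most strongly upregulated.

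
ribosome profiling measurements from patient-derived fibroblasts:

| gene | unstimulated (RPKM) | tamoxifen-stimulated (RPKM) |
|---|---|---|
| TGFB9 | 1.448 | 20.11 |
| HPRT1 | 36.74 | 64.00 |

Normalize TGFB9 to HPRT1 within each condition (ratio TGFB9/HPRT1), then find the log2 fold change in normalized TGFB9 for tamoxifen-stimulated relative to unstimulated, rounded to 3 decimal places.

TGFB9/HPRT1 (unstimulated) = 1.448 / 36.74 = 0.039412
TGFB9/HPRT1 (tamoxifen-stimulated) = 20.11 / 64.00 = 0.31422
Fold change = 0.31422 / 0.039412 = 7.9726
log2(7.9726) = 2.9951

2.995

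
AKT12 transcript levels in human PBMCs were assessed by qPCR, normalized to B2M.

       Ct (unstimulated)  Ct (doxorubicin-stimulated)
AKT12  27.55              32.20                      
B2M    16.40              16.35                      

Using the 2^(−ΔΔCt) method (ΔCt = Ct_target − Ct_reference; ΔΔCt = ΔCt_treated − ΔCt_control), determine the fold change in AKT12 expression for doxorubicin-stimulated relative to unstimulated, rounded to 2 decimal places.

ΔCt(unstimulated) = 27.550 − 16.400 = 11.150
ΔCt(doxorubicin-stimulated) = 32.200 − 16.350 = 15.850
ΔΔCt = 15.850 − 11.150 = 4.700
Fold change = 2^(−4.700) = 0.038

0.04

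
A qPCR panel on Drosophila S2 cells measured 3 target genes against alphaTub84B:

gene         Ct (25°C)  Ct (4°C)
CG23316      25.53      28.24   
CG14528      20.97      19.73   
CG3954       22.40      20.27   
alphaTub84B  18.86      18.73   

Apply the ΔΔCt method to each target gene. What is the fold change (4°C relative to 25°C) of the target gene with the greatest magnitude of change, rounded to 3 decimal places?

CG23316: ΔΔCt = (28.24−18.73) − (25.53−18.86) = 9.51 − 6.67 = 2.84; fold change = 2^-2.84 = 0.140
CG14528: ΔΔCt = (19.73−18.73) − (20.97−18.86) = 1.00 − 2.11 = -1.11; fold change = 2^1.11 = 2.158
CG3954: ΔΔCt = (20.27−18.73) − (22.40−18.86) = 1.54 − 3.54 = -2.00; fold change = 2^2.00 = 4.000
CG23316 has the largest |ΔΔCt| = 2.84.

0.140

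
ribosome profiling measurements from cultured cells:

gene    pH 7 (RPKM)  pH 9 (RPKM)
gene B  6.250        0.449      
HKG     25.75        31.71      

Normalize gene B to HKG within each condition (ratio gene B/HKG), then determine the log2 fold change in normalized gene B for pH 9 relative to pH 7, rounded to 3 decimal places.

-4.099

gene B/HKG (pH 7) = 6.250 / 25.75 = 0.24272
gene B/HKG (pH 9) = 0.449 / 31.71 = 0.01416
Fold change = 0.01416 / 0.24272 = 0.0583
log2(0.0583) = -4.0994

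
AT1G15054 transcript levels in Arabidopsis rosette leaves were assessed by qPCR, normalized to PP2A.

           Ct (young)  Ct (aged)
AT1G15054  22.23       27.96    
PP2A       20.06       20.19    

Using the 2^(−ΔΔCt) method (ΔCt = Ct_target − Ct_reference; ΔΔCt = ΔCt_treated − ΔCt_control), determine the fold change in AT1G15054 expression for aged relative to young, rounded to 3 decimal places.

0.021

ΔCt(young) = 22.230 − 20.060 = 2.170
ΔCt(aged) = 27.960 − 20.190 = 7.770
ΔΔCt = 7.770 − 2.170 = 5.600
Fold change = 2^(−5.600) = 0.0206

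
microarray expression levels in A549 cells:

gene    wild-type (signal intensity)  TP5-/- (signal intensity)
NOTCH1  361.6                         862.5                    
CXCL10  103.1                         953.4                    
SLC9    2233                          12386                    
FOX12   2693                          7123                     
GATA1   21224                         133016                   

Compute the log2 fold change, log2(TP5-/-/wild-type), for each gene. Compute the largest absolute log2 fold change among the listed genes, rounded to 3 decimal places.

3.209

log2(862.5/361.6) = 1.254  (NOTCH1)
log2(953.4/103.1) = 3.209  (CXCL10)
log2(12386/2233) = 2.472  (SLC9)
log2(7123/2693) = 1.403  (FOX12)
log2(133016/21224) = 2.648  (GATA1)
The largest magnitude belongs to CXCL10.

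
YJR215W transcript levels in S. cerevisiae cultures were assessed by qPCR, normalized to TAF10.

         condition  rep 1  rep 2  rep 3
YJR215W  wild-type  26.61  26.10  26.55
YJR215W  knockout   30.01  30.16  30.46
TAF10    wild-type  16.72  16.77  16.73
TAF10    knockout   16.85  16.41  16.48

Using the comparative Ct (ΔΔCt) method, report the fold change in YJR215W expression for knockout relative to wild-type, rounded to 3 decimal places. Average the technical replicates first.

0.065

Mean Ct: YJR215W wild-type 26.420; YJR215W knockout 30.210; TAF10 wild-type 16.740; TAF10 knockout 16.580
ΔCt(wild-type) = 26.420 − 16.740 = 9.680
ΔCt(knockout) = 30.210 − 16.580 = 13.630
ΔΔCt = 13.630 − 9.680 = 3.950
Fold change = 2^(−3.950) = 0.0647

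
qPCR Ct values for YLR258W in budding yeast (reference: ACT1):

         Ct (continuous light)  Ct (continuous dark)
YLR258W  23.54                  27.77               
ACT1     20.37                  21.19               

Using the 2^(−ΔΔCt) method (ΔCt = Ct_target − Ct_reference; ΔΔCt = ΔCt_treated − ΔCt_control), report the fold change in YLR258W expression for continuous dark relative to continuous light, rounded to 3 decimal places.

0.094

ΔCt(continuous light) = 23.540 − 20.370 = 3.170
ΔCt(continuous dark) = 27.770 − 21.190 = 6.580
ΔΔCt = 6.580 − 3.170 = 3.410
Fold change = 2^(−3.410) = 0.0941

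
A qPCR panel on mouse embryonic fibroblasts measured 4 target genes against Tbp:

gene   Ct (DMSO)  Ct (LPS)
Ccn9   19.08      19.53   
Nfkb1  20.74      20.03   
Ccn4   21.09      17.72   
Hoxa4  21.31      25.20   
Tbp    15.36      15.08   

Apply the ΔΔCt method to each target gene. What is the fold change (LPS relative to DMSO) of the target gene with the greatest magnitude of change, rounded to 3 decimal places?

Ccn9: ΔΔCt = (19.53−15.08) − (19.08−15.36) = 4.45 − 3.72 = 0.73; fold change = 2^-0.73 = 0.603
Nfkb1: ΔΔCt = (20.03−15.08) − (20.74−15.36) = 4.95 − 5.38 = -0.43; fold change = 2^0.43 = 1.347
Ccn4: ΔΔCt = (17.72−15.08) − (21.09−15.36) = 2.64 − 5.73 = -3.09; fold change = 2^3.09 = 8.515
Hoxa4: ΔΔCt = (25.20−15.08) − (21.31−15.36) = 10.12 − 5.95 = 4.17; fold change = 2^-4.17 = 0.056
Hoxa4 has the largest |ΔΔCt| = 4.17.

0.056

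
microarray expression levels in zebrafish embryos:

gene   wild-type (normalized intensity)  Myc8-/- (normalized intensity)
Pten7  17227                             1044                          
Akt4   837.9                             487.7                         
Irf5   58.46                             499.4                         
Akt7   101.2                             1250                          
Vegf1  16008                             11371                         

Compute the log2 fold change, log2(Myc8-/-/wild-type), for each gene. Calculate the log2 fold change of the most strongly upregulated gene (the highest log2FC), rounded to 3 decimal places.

3.627

log2(1044/17227) = -4.044  (Pten7)
log2(487.7/837.9) = -0.781  (Akt4)
log2(499.4/58.46) = 3.095  (Irf5)
log2(1250/101.2) = 3.627  (Akt7)
log2(11371/16008) = -0.493  (Vegf1)
Akt7 is most strongly upregulated.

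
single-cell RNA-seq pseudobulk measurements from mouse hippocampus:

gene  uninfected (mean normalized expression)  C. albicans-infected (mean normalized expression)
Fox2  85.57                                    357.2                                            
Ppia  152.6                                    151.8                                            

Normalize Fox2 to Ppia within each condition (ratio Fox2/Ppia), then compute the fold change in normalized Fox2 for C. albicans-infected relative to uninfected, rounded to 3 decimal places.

4.196

Fox2/Ppia (uninfected) = 85.57 / 152.6 = 0.56075
Fox2/Ppia (C. albicans-infected) = 357.2 / 151.8 = 2.3531
Fold change = 2.3531 / 0.56075 = 4.1964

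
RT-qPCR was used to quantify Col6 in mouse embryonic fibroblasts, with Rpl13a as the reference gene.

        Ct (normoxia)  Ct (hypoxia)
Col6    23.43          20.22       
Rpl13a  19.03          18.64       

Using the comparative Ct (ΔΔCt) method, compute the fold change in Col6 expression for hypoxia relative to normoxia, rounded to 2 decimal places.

ΔCt(normoxia) = 23.430 − 19.030 = 4.400
ΔCt(hypoxia) = 20.220 − 18.640 = 1.580
ΔΔCt = 1.580 − 4.400 = -2.820
Fold change = 2^(−(-2.820)) = 2^2.820 = 7.062

7.06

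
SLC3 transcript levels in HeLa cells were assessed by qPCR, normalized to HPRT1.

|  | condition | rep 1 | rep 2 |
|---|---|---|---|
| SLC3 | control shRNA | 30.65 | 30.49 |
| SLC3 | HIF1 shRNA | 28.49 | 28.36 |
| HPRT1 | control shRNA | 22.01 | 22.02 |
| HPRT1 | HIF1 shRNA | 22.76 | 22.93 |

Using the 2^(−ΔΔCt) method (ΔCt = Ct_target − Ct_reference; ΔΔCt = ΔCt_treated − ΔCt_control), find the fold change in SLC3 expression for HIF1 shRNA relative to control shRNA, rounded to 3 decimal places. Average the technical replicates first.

Mean Ct: SLC3 control shRNA 30.570; SLC3 HIF1 shRNA 28.425; HPRT1 control shRNA 22.015; HPRT1 HIF1 shRNA 22.845
ΔCt(control shRNA) = 30.570 − 22.015 = 8.555
ΔCt(HIF1 shRNA) = 28.425 − 22.845 = 5.580
ΔΔCt = 5.580 − 8.555 = -2.975
Fold change = 2^(−(-2.975)) = 2^2.975 = 7.8626

7.863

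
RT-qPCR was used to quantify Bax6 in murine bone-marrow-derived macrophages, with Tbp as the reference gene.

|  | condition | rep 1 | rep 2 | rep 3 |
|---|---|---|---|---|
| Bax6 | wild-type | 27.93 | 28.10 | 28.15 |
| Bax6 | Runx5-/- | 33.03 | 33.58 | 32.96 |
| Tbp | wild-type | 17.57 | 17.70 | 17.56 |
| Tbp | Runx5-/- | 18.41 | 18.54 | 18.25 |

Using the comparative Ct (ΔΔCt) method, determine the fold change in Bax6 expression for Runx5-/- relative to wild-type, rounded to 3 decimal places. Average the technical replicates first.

Mean Ct: Bax6 wild-type 28.060; Bax6 Runx5-/- 33.190; Tbp wild-type 17.610; Tbp Runx5-/- 18.400
ΔCt(wild-type) = 28.060 − 17.610 = 10.450
ΔCt(Runx5-/-) = 33.190 − 18.400 = 14.790
ΔΔCt = 14.790 − 10.450 = 4.340
Fold change = 2^(−4.340) = 0.0494

0.049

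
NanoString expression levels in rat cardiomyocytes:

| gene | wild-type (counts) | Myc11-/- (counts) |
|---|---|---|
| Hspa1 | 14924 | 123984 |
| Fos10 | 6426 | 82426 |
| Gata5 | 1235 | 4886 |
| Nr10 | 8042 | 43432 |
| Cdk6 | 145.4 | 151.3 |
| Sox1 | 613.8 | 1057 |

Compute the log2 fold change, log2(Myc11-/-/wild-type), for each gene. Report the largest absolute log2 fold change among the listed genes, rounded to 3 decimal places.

log2(123984/14924) = 3.054  (Hspa1)
log2(82426/6426) = 3.681  (Fos10)
log2(4886/1235) = 1.984  (Gata5)
log2(43432/8042) = 2.433  (Nr10)
log2(151.3/145.4) = 0.057  (Cdk6)
log2(1057/613.8) = 0.784  (Sox1)
The largest magnitude belongs to Fos10.

3.681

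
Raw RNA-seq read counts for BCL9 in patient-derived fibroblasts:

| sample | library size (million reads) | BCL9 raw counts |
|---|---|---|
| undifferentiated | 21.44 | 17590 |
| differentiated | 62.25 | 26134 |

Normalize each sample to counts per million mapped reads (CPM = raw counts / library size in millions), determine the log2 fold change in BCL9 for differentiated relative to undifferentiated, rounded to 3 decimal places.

-0.967

CPM(undifferentiated) = 17590 / 21.44 = 820.4291
CPM(differentiated) = 26134 / 62.25 = 419.8233
Fold change = 419.8233 / 820.4291 = 0.51171
log2(0.51171) = -0.9666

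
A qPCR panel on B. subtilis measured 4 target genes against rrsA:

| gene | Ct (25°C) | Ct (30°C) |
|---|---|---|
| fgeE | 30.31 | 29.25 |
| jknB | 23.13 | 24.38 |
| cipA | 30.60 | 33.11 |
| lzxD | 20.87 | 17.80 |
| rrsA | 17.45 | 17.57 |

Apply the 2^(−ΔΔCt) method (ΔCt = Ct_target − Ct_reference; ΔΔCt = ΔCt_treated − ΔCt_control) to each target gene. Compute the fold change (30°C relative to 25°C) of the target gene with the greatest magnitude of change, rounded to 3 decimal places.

9.126

fgeE: ΔΔCt = (29.25−17.57) − (30.31−17.45) = 11.68 − 12.86 = -1.18; fold change = 2^1.18 = 2.266
jknB: ΔΔCt = (24.38−17.57) − (23.13−17.45) = 6.81 − 5.68 = 1.13; fold change = 2^-1.13 = 0.457
cipA: ΔΔCt = (33.11−17.57) − (30.60−17.45) = 15.54 − 13.15 = 2.39; fold change = 2^-2.39 = 0.191
lzxD: ΔΔCt = (17.80−17.57) − (20.87−17.45) = 0.23 − 3.42 = -3.19; fold change = 2^3.19 = 9.126
lzxD has the largest |ΔΔCt| = 3.19.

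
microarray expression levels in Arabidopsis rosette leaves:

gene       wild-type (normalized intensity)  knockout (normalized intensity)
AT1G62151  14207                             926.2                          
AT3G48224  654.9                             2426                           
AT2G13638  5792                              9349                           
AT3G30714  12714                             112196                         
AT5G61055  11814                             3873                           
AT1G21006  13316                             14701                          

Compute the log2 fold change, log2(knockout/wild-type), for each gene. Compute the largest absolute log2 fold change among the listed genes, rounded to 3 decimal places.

log2(926.2/14207) = -3.939  (AT1G62151)
log2(2426/654.9) = 1.889  (AT3G48224)
log2(9349/5792) = 0.691  (AT2G13638)
log2(112196/12714) = 3.142  (AT3G30714)
log2(3873/11814) = -1.609  (AT5G61055)
log2(14701/13316) = 0.143  (AT1G21006)
The largest magnitude belongs to AT1G62151.

3.939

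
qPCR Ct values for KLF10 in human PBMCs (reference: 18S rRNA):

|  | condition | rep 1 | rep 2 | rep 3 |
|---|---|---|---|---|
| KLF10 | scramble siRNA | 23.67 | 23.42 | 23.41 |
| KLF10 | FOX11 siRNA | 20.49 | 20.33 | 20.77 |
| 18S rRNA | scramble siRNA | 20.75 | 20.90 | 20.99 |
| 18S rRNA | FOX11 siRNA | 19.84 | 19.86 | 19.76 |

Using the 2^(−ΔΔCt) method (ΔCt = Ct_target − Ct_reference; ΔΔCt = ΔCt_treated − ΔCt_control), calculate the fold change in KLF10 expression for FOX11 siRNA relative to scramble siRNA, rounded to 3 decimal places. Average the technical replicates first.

Mean Ct: KLF10 scramble siRNA 23.500; KLF10 FOX11 siRNA 20.530; 18S rRNA scramble siRNA 20.880; 18S rRNA FOX11 siRNA 19.820
ΔCt(scramble siRNA) = 23.500 − 20.880 = 2.620
ΔCt(FOX11 siRNA) = 20.530 − 19.820 = 0.710
ΔΔCt = 0.710 − 2.620 = -1.910
Fold change = 2^(−(-1.910)) = 2^1.910 = 3.7581

3.758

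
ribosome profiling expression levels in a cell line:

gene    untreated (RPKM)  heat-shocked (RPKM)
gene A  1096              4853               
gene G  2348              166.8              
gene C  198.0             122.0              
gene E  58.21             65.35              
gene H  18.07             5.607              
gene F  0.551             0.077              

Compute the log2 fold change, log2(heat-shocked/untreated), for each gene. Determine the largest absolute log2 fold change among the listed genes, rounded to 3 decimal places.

3.815

log2(4853/1096) = 2.147  (gene A)
log2(166.8/2348) = -3.815  (gene G)
log2(122.0/198.0) = -0.699  (gene C)
log2(65.35/58.21) = 0.167  (gene E)
log2(5.607/18.07) = -1.688  (gene H)
log2(0.077/0.551) = -2.839  (gene F)
The largest magnitude belongs to gene G.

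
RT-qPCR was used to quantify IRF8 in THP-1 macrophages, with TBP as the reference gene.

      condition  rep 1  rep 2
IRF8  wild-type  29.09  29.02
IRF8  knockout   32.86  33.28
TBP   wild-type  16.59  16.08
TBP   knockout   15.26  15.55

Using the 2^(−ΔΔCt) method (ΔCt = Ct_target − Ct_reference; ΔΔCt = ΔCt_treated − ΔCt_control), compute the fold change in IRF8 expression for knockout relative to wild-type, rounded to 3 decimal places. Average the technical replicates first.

Mean Ct: IRF8 wild-type 29.055; IRF8 knockout 33.070; TBP wild-type 16.335; TBP knockout 15.405
ΔCt(wild-type) = 29.055 − 16.335 = 12.720
ΔCt(knockout) = 33.070 − 15.405 = 17.665
ΔΔCt = 17.665 − 12.720 = 4.945
Fold change = 2^(−4.945) = 0.0325

0.032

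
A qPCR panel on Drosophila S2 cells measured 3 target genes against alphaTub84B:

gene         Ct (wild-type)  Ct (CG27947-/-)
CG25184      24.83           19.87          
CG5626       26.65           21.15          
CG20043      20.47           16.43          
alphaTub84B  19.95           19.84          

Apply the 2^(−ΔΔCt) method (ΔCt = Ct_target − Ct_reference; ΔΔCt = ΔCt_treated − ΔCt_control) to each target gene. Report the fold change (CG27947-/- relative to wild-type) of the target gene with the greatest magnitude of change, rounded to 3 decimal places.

41.933

CG25184: ΔΔCt = (19.87−19.84) − (24.83−19.95) = 0.03 − 4.88 = -4.85; fold change = 2^4.85 = 28.840
CG5626: ΔΔCt = (21.15−19.84) − (26.65−19.95) = 1.31 − 6.70 = -5.39; fold change = 2^5.39 = 41.933
CG20043: ΔΔCt = (16.43−19.84) − (20.47−19.95) = -3.41 − 0.52 = -3.93; fold change = 2^3.93 = 15.242
CG5626 has the largest |ΔΔCt| = 5.39.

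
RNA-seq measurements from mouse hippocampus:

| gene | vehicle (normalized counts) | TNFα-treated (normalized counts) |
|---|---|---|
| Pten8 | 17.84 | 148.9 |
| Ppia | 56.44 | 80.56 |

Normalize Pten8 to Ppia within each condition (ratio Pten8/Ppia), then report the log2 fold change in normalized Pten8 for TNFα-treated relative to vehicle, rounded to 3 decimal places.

Pten8/Ppia (vehicle) = 17.84 / 56.44 = 0.31609
Pten8/Ppia (TNFα-treated) = 148.9 / 80.56 = 1.8483
Fold change = 1.8483 / 0.31609 = 5.8475
log2(5.8475) = 2.5478

2.548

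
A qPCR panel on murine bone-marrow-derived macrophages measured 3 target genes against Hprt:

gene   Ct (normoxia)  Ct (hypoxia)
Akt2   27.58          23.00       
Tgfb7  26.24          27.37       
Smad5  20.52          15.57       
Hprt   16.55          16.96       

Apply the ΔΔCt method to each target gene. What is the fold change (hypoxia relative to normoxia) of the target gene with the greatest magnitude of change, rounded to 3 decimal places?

41.070

Akt2: ΔΔCt = (23.00−16.96) − (27.58−16.55) = 6.04 − 11.03 = -4.99; fold change = 2^4.99 = 31.779
Tgfb7: ΔΔCt = (27.37−16.96) − (26.24−16.55) = 10.41 − 9.69 = 0.72; fold change = 2^-0.72 = 0.607
Smad5: ΔΔCt = (15.57−16.96) − (20.52−16.55) = -1.39 − 3.97 = -5.36; fold change = 2^5.36 = 41.070
Smad5 has the largest |ΔΔCt| = 5.36.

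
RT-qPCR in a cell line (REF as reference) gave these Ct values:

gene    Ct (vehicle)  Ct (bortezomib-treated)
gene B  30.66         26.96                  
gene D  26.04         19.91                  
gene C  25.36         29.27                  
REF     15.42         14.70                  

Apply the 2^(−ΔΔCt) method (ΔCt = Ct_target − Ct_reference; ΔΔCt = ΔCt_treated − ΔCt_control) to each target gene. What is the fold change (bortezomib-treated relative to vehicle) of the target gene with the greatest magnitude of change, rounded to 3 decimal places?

42.518

gene B: ΔΔCt = (26.96−14.70) − (30.66−15.42) = 12.26 − 15.24 = -2.98; fold change = 2^2.98 = 7.890
gene D: ΔΔCt = (19.91−14.70) − (26.04−15.42) = 5.21 − 10.62 = -5.41; fold change = 2^5.41 = 42.518
gene C: ΔΔCt = (29.27−14.70) − (25.36−15.42) = 14.57 − 9.94 = 4.63; fold change = 2^-4.63 = 0.040
gene D has the largest |ΔΔCt| = 5.41.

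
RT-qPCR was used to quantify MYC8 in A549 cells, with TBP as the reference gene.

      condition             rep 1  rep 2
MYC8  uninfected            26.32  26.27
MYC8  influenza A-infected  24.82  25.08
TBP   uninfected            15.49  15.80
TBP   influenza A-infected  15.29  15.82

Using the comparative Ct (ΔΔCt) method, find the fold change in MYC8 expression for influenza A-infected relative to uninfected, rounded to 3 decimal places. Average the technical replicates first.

2.387

Mean Ct: MYC8 uninfected 26.295; MYC8 influenza A-infected 24.950; TBP uninfected 15.645; TBP influenza A-infected 15.555
ΔCt(uninfected) = 26.295 − 15.645 = 10.650
ΔCt(influenza A-infected) = 24.950 − 15.555 = 9.395
ΔΔCt = 9.395 − 10.650 = -1.255
Fold change = 2^(−(-1.255)) = 2^1.255 = 2.3867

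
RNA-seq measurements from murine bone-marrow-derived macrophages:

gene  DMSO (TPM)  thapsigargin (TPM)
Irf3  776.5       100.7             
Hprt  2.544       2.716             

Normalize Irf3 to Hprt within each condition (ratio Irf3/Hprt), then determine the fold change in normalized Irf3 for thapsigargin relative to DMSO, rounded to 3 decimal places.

Irf3/Hprt (DMSO) = 776.5 / 2.544 = 305.23
Irf3/Hprt (thapsigargin) = 100.7 / 2.716 = 37.077
Fold change = 37.077 / 305.23 = 0.1215

0.121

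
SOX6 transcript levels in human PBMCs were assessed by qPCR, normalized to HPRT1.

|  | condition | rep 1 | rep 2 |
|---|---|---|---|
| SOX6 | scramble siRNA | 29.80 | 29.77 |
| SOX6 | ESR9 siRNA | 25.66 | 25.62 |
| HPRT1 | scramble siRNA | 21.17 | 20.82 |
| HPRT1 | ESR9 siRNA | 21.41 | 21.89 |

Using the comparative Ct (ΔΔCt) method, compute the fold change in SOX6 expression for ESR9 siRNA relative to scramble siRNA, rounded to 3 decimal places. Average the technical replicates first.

Mean Ct: SOX6 scramble siRNA 29.785; SOX6 ESR9 siRNA 25.640; HPRT1 scramble siRNA 20.995; HPRT1 ESR9 siRNA 21.650
ΔCt(scramble siRNA) = 29.785 − 20.995 = 8.790
ΔCt(ESR9 siRNA) = 25.640 − 21.650 = 3.990
ΔΔCt = 3.990 − 8.790 = -4.800
Fold change = 2^(−(-4.800)) = 2^4.800 = 27.8576

27.858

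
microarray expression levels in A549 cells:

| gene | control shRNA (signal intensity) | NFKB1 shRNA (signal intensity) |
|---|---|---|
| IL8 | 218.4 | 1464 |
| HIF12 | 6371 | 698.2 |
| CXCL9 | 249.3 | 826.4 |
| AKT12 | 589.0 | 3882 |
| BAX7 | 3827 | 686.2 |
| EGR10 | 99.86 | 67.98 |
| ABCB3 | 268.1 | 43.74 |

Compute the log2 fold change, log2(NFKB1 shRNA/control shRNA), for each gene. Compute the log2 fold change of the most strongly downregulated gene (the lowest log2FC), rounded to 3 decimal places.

-3.190

log2(1464/218.4) = 2.745  (IL8)
log2(698.2/6371) = -3.190  (HIF12)
log2(826.4/249.3) = 1.729  (CXCL9)
log2(3882/589.0) = 2.720  (AKT12)
log2(686.2/3827) = -2.480  (BAX7)
log2(67.98/99.86) = -0.555  (EGR10)
log2(43.74/268.1) = -2.616  (ABCB3)
HIF12 is most strongly downregulated.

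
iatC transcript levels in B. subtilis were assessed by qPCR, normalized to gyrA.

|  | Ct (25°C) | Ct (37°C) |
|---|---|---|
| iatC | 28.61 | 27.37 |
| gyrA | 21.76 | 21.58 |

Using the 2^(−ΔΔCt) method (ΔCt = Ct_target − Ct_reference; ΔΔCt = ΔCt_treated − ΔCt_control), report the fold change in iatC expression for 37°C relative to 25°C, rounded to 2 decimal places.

2.08

ΔCt(25°C) = 28.610 − 21.760 = 6.850
ΔCt(37°C) = 27.370 − 21.580 = 5.790
ΔΔCt = 5.790 − 6.850 = -1.060
Fold change = 2^(−(-1.060)) = 2^1.060 = 2.085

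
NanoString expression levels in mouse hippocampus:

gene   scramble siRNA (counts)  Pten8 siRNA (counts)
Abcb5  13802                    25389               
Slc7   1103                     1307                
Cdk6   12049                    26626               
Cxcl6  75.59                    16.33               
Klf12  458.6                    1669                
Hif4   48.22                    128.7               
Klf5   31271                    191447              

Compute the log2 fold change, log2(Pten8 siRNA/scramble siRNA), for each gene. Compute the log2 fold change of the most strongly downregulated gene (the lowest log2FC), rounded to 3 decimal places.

log2(25389/13802) = 0.879  (Abcb5)
log2(1307/1103) = 0.245  (Slc7)
log2(26626/12049) = 1.144  (Cdk6)
log2(16.33/75.59) = -2.211  (Cxcl6)
log2(1669/458.6) = 1.864  (Klf12)
log2(128.7/48.22) = 1.416  (Hif4)
log2(191447/31271) = 2.614  (Klf5)
Cxcl6 is most strongly downregulated.

-2.211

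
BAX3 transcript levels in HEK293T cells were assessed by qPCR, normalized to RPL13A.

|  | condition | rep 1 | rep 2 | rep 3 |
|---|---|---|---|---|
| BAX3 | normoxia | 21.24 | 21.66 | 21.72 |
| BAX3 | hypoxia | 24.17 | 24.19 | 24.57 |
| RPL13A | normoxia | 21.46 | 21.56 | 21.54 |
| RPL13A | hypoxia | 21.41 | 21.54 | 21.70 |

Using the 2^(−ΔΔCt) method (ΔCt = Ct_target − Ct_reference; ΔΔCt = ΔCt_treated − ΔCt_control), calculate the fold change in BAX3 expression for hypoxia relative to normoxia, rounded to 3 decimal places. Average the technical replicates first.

Mean Ct: BAX3 normoxia 21.540; BAX3 hypoxia 24.310; RPL13A normoxia 21.520; RPL13A hypoxia 21.550
ΔCt(normoxia) = 21.540 − 21.520 = 0.020
ΔCt(hypoxia) = 24.310 − 21.550 = 2.760
ΔΔCt = 2.760 − 0.020 = 2.740
Fold change = 2^(−2.740) = 0.1497

0.150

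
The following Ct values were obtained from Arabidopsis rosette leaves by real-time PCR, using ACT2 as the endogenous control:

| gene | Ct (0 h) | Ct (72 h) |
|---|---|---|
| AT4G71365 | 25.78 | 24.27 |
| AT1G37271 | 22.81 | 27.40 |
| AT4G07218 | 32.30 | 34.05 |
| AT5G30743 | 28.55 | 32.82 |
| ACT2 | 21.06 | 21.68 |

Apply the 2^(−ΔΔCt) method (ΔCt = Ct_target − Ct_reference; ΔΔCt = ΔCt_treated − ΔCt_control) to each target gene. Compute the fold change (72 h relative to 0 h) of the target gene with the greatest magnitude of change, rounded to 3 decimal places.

AT4G71365: ΔΔCt = (24.27−21.68) − (25.78−21.06) = 2.59 − 4.72 = -2.13; fold change = 2^2.13 = 4.377
AT1G37271: ΔΔCt = (27.40−21.68) − (22.81−21.06) = 5.72 − 1.75 = 3.97; fold change = 2^-3.97 = 0.064
AT4G07218: ΔΔCt = (34.05−21.68) − (32.30−21.06) = 12.37 − 11.24 = 1.13; fold change = 2^-1.13 = 0.457
AT5G30743: ΔΔCt = (32.82−21.68) − (28.55−21.06) = 11.14 − 7.49 = 3.65; fold change = 2^-3.65 = 0.080
AT1G37271 has the largest |ΔΔCt| = 3.97.

0.064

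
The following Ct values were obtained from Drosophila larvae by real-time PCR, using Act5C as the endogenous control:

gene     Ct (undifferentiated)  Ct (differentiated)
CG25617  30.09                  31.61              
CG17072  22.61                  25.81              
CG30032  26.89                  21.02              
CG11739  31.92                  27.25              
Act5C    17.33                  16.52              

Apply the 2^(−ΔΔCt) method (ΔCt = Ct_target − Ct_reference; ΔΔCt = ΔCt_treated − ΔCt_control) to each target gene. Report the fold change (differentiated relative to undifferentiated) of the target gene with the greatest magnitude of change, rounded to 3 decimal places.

CG25617: ΔΔCt = (31.61−16.52) − (30.09−17.33) = 15.09 − 12.76 = 2.33; fold change = 2^-2.33 = 0.199
CG17072: ΔΔCt = (25.81−16.52) − (22.61−17.33) = 9.29 − 5.28 = 4.01; fold change = 2^-4.01 = 0.062
CG30032: ΔΔCt = (21.02−16.52) − (26.89−17.33) = 4.50 − 9.56 = -5.06; fold change = 2^5.06 = 33.359
CG11739: ΔΔCt = (27.25−16.52) − (31.92−17.33) = 10.73 − 14.59 = -3.86; fold change = 2^3.86 = 14.520
CG30032 has the largest |ΔΔCt| = 5.06.

33.359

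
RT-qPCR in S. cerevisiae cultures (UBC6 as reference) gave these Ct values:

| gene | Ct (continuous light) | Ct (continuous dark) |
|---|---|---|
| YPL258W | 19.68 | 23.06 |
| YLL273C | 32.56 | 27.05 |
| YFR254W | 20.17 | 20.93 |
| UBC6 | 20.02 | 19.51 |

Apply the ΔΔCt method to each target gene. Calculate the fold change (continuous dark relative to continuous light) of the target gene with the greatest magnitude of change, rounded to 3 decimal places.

YPL258W: ΔΔCt = (23.06−19.51) − (19.68−20.02) = 3.55 − (-0.34) = 3.89; fold change = 2^-3.89 = 0.067
YLL273C: ΔΔCt = (27.05−19.51) − (32.56−20.02) = 7.54 − 12.54 = -5.00; fold change = 2^5.00 = 32.000
YFR254W: ΔΔCt = (20.93−19.51) − (20.17−20.02) = 1.42 − 0.15 = 1.27; fold change = 2^-1.27 = 0.415
YLL273C has the largest |ΔΔCt| = 5.00.

32.000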